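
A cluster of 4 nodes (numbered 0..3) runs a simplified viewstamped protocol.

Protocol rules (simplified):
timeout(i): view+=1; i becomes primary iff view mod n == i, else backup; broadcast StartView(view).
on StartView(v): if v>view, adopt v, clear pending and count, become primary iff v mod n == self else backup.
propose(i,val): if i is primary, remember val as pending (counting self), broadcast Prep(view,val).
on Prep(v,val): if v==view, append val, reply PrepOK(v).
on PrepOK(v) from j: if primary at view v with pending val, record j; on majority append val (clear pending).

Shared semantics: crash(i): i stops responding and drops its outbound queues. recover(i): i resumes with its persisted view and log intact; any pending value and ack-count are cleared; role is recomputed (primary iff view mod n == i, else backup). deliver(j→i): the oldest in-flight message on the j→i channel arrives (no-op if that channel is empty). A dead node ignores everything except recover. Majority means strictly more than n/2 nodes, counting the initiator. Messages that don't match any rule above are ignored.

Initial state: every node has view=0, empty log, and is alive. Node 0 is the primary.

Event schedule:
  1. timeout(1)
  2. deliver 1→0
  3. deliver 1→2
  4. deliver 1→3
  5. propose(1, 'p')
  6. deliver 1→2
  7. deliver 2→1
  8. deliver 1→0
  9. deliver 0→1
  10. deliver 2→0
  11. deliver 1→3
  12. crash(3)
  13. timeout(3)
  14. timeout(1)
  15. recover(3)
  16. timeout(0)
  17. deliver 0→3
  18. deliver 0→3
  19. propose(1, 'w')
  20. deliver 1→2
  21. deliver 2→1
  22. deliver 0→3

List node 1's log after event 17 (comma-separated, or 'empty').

p

[1] timeout(1) → N1(prim v1 [-])
[2] deliver 1→0 → N0(back v1 [-])
[3] deliver 1→2 → N2(back v1 [-])
[4] deliver 1→3 → N3(back v1 [-])
[5] propose(1,'p') → ∅
[6] deliver 1→2 → N2(back v1 [p])
[7] deliver 2→1 → ∅
[8] deliver 1→0 → N0(back v1 [p])
[9] deliver 0→1 → N1(prim v1 [p])
[10] deliver 2→0 → ∅
[11] deliver 1→3 → N3(back v1 [p])
[12] crash(3) → N3(✗back v1 [p])
[13] timeout(3) → ∅
[14] timeout(1) → N1(back v2 [p])
[15] recover(3) → N3(back v1 [p])
[16] timeout(0) → N0(back v2 [p])
[17] deliver 0→3 → N3(back v2 [p])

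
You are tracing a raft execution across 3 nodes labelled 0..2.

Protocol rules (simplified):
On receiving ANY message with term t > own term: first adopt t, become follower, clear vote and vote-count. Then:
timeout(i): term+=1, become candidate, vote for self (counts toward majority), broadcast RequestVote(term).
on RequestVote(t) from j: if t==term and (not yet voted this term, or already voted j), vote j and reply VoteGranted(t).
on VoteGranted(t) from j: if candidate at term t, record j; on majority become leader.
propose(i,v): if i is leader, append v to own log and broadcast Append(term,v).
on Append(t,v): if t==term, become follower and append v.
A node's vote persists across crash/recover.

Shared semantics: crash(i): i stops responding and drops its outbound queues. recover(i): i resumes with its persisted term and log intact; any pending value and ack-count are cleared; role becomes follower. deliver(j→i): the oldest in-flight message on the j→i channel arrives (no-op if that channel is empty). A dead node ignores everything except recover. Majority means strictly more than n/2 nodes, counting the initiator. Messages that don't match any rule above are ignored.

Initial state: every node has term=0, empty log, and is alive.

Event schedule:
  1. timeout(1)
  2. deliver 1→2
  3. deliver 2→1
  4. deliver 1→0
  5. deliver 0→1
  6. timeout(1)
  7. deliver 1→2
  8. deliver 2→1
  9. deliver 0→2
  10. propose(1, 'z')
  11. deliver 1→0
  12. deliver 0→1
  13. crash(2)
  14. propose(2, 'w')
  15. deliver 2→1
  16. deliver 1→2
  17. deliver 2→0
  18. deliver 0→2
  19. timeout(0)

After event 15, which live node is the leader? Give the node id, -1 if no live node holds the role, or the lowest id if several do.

[1] timeout(1) → N1(cand t1 [-])
[2] deliver 1→2 → N2(foll t1 [-])
[3] deliver 2→1 → N1(lead t1 [-])
[4] deliver 1→0 → N0(foll t1 [-])
[5] deliver 0→1 → ∅
[6] timeout(1) → N1(cand t2 [-])
[7] deliver 1→2 → N2(foll t2 [-])
[8] deliver 2→1 → N1(lead t2 [-])
[9] deliver 0→2 → ∅
[10] propose(1,'z') → N1(lead t2 [z])
[11] deliver 1→0 → N0(foll t2 [-])
[12] deliver 0→1 → ∅
[13] crash(2) → N2(✗foll t2 [-])
[14] propose(2,'w') → ∅
[15] deliver 2→1 → ∅

1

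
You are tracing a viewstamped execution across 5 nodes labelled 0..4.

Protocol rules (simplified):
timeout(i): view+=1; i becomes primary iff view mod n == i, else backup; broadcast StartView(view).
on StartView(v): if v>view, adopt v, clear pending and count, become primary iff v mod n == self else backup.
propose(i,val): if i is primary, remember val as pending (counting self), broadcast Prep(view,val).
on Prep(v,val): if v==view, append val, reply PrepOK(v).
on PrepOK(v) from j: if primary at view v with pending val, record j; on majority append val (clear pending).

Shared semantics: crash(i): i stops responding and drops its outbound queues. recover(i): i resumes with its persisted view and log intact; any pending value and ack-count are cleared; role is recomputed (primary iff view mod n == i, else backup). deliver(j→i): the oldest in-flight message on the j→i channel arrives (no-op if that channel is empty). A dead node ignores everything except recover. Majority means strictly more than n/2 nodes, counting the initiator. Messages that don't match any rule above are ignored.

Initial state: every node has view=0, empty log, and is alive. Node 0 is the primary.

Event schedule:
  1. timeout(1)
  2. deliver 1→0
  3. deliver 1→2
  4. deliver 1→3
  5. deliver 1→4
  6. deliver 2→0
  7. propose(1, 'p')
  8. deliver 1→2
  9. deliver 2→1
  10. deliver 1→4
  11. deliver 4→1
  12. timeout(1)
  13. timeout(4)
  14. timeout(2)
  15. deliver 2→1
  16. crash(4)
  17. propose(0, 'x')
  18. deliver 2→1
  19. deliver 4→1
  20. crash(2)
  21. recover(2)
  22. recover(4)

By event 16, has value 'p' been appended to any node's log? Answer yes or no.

yes

step 1 timeout(1): 1={prim,v=1,log=-}
step 2 deliver 1→0: 0={back,v=1,log=-}
step 3 deliver 1→2: 2={back,v=1,log=-}
step 4 deliver 1→3: 3={back,v=1,log=-}
step 5 deliver 1→4: 4={back,v=1,log=-}
step 6 deliver 2→0: —
step 7 propose(1,'p'): —
step 8 deliver 1→2: 2={back,v=1,log=p}
step 9 deliver 2→1: —
step 10 deliver 1→4: 4={back,v=1,log=p}
step 11 deliver 4→1: 1={prim,v=1,log=p}
step 12 timeout(1): 1={back,v=2,log=p}
step 13 timeout(4): 4={back,v=2,log=p}
step 14 timeout(2): 2={prim,v=2,log=p}
step 15 deliver 2→1: —
step 16 crash(4): 4={✗back,v=2,log=p}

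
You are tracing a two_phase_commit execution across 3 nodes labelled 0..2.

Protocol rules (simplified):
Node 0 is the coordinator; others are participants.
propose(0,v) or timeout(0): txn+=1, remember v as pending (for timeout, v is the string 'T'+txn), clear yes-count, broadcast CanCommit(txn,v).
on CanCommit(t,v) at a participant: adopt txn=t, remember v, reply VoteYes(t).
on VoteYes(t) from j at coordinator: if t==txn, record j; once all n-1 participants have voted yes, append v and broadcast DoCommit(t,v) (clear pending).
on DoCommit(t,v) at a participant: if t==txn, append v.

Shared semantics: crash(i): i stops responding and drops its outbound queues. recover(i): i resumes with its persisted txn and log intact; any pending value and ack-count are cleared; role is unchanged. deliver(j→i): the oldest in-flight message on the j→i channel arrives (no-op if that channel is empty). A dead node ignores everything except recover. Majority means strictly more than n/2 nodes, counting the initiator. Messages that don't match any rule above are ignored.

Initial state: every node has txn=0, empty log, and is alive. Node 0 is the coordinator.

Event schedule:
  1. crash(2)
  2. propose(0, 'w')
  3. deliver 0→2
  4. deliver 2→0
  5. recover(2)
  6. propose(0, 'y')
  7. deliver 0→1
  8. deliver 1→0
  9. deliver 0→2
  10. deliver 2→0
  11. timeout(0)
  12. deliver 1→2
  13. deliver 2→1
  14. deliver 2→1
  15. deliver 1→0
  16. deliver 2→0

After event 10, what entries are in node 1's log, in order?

empty

1. crash(2):  <2:✗part t0 ->
2. propose(0,'w'):  <0:coor t1 ->
3. deliver 0→2:  nop
4. deliver 2→0:  nop
5. recover(2):  <2:part t0 ->
6. propose(0,'y'):  <0:coor t2 ->
7. deliver 0→1:  <1:part t1 ->
8. deliver 1→0:  nop
9. deliver 0→2:  <2:part t1 ->
10. deliver 2→0:  nop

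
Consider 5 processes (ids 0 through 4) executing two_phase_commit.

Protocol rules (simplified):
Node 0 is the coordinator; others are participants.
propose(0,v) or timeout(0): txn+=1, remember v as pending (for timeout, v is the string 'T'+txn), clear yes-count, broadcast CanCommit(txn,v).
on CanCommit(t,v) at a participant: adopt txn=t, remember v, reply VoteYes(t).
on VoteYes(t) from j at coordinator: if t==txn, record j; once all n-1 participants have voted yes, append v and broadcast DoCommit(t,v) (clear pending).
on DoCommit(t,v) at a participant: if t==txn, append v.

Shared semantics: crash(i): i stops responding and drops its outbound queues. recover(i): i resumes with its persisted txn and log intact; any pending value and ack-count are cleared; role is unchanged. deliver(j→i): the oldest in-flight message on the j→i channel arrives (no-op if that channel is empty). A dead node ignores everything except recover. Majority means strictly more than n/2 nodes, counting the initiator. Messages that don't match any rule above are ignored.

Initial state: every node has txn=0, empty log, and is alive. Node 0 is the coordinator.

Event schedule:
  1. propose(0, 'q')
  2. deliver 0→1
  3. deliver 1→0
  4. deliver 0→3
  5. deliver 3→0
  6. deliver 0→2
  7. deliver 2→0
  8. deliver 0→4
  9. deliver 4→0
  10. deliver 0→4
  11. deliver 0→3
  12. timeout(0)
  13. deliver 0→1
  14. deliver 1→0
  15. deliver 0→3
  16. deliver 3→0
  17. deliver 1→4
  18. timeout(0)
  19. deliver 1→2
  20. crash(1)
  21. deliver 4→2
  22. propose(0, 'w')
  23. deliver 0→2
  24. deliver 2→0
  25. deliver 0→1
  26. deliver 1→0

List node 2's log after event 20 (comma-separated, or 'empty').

empty

after 1 — propose(0,'q'): n0:coor/t1/[-]
after 2 — deliver 0→1: n1:part/t1/[-]
after 3 — deliver 1→0: ·
after 4 — deliver 0→3: n3:part/t1/[-]
after 5 — deliver 3→0: ·
after 6 — deliver 0→2: n2:part/t1/[-]
after 7 — deliver 2→0: ·
after 8 — deliver 0→4: n4:part/t1/[-]
after 9 — deliver 4→0: n0:coor/t1/[q]
after 10 — deliver 0→4: n4:part/t1/[q]
after 11 — deliver 0→3: n3:part/t1/[q]
after 12 — timeout(0): n0:coor/t2/[q]
after 13 — deliver 0→1: n1:part/t1/[q]
after 14 — deliver 1→0: ·
after 15 — deliver 0→3: n3:part/t2/[q]
after 16 — deliver 3→0: ·
after 17 — deliver 1→4: ·
after 18 — timeout(0): n0:coor/t3/[q]
after 19 — deliver 1→2: ·
after 20 — crash(1): n1:✗part/t1/[q]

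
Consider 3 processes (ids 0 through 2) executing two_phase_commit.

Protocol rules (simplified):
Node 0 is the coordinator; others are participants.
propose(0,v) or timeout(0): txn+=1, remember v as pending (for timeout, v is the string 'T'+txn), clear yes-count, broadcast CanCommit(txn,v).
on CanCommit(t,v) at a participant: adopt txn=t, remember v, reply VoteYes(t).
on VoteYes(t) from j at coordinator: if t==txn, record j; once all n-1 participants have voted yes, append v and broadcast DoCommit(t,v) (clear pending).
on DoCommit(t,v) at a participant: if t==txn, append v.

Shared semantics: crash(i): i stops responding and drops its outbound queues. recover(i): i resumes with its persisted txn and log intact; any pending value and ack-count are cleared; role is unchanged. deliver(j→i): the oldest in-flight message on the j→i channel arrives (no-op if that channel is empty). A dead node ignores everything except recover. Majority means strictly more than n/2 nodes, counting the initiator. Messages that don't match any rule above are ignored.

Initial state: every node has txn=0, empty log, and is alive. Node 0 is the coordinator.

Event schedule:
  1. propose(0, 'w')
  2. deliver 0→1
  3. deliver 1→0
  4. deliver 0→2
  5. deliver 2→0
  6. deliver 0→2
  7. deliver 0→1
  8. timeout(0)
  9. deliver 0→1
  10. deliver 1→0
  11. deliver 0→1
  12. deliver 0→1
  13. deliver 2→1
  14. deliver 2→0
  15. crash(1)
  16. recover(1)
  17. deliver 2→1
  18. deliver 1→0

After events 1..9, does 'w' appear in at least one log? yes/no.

yes

step 1 propose(0,'w'): 0={coor,t=1,log=-}
step 2 deliver 0→1: 1={part,t=1,log=-}
step 3 deliver 1→0: —
step 4 deliver 0→2: 2={part,t=1,log=-}
step 5 deliver 2→0: 0={coor,t=1,log=w}
step 6 deliver 0→2: 2={part,t=1,log=w}
step 7 deliver 0→1: 1={part,t=1,log=w}
step 8 timeout(0): 0={coor,t=2,log=w}
step 9 deliver 0→1: 1={part,t=2,log=w}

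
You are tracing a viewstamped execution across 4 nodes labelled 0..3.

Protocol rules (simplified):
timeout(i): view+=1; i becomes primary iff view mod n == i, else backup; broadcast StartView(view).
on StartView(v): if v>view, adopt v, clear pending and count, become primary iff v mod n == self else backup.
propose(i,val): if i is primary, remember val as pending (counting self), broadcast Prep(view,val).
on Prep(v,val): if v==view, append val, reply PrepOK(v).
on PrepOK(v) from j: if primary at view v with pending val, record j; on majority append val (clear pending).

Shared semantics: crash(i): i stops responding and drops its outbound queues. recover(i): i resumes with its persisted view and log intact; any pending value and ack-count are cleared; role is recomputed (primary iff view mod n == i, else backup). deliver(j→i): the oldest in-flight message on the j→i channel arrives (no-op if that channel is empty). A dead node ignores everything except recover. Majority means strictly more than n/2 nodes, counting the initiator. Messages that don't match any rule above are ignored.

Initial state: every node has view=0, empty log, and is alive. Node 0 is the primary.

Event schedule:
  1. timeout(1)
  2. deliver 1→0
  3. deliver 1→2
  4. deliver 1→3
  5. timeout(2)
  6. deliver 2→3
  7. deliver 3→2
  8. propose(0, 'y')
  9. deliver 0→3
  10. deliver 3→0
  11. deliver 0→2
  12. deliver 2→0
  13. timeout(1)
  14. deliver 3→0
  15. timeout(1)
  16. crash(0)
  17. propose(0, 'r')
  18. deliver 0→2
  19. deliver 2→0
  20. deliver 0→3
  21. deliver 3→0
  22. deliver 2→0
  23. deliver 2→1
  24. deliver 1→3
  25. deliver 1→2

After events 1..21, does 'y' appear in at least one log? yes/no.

step 1 timeout(1): 1={prim,v=1,log=-}
step 2 deliver 1→0: 0={back,v=1,log=-}
step 3 deliver 1→2: 2={back,v=1,log=-}
step 4 deliver 1→3: 3={back,v=1,log=-}
step 5 timeout(2): 2={prim,v=2,log=-}
step 6 deliver 2→3: 3={back,v=2,log=-}
step 7 deliver 3→2: —
step 8 propose(0,'y'): —
step 9 deliver 0→3: —
step 10 deliver 3→0: —
step 11 deliver 0→2: —
step 12 deliver 2→0: 0={back,v=2,log=-}
step 13 timeout(1): 1={back,v=2,log=-}
step 14 deliver 3→0: —
step 15 timeout(1): 1={back,v=3,log=-}
step 16 crash(0): 0={✗back,v=2,log=-}
step 17 propose(0,'r'): —
step 18 deliver 0→2: —
step 19 deliver 2→0: —
step 20 deliver 0→3: —
step 21 deliver 3→0: —

no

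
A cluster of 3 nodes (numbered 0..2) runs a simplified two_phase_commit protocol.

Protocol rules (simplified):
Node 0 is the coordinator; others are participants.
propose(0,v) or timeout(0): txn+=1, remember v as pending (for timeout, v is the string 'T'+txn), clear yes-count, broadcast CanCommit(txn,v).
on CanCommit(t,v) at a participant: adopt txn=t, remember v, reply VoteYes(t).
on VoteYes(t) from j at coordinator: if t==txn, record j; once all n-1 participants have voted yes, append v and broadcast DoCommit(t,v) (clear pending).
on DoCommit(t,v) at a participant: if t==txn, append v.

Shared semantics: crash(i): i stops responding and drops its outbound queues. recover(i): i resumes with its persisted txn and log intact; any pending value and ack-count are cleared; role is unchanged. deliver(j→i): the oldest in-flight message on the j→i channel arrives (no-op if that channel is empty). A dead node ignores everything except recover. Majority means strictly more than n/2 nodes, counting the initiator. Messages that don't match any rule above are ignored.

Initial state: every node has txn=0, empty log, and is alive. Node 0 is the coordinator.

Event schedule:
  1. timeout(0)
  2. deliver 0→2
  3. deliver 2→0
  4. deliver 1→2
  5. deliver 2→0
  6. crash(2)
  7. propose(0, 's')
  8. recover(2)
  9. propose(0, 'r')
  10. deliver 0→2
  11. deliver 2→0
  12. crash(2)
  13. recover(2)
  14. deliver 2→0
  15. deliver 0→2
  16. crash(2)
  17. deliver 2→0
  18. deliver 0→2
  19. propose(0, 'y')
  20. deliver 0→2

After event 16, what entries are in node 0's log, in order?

empty

[1] timeout(0) → N0(coor t1 [-])
[2] deliver 0→2 → N2(part t1 [-])
[3] deliver 2→0 → ∅
[4] deliver 1→2 → ∅
[5] deliver 2→0 → ∅
[6] crash(2) → N2(✗part t1 [-])
[7] propose(0,'s') → N0(coor t2 [-])
[8] recover(2) → N2(part t1 [-])
[9] propose(0,'r') → N0(coor t3 [-])
[10] deliver 0→2 → N2(part t2 [-])
[11] deliver 2→0 → ∅
[12] crash(2) → N2(✗part t2 [-])
[13] recover(2) → N2(part t2 [-])
[14] deliver 2→0 → ∅
[15] deliver 0→2 → N2(part t3 [-])
[16] crash(2) → N2(✗part t3 [-])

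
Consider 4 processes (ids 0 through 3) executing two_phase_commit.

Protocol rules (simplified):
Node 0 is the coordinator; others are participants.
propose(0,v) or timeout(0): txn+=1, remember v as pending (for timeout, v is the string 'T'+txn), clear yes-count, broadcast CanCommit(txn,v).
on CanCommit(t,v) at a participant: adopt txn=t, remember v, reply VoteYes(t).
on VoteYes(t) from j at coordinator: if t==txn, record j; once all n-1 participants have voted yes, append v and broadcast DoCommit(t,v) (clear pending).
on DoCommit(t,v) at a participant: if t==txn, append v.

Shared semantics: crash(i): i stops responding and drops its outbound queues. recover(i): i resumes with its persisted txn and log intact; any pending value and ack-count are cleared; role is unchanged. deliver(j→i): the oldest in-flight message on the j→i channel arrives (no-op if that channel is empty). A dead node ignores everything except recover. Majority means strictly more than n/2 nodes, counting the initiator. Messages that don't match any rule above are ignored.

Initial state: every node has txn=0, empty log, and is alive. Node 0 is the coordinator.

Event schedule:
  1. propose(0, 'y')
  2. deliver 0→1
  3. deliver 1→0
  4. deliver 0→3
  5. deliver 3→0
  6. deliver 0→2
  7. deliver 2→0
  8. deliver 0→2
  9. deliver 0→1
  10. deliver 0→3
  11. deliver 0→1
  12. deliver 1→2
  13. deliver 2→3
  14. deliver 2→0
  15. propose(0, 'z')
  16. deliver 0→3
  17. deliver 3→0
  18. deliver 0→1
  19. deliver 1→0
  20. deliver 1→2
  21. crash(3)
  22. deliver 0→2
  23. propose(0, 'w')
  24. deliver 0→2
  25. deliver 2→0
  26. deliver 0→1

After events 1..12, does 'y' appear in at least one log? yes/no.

yes

after 1 — propose(0,'y'): n0:coor/t1/[-]
after 2 — deliver 0→1: n1:part/t1/[-]
after 3 — deliver 1→0: ·
after 4 — deliver 0→3: n3:part/t1/[-]
after 5 — deliver 3→0: ·
after 6 — deliver 0→2: n2:part/t1/[-]
after 7 — deliver 2→0: n0:coor/t1/[y]
after 8 — deliver 0→2: n2:part/t1/[y]
after 9 — deliver 0→1: n1:part/t1/[y]
after 10 — deliver 0→3: n3:part/t1/[y]
after 11 — deliver 0→1: ·
after 12 — deliver 1→2: ·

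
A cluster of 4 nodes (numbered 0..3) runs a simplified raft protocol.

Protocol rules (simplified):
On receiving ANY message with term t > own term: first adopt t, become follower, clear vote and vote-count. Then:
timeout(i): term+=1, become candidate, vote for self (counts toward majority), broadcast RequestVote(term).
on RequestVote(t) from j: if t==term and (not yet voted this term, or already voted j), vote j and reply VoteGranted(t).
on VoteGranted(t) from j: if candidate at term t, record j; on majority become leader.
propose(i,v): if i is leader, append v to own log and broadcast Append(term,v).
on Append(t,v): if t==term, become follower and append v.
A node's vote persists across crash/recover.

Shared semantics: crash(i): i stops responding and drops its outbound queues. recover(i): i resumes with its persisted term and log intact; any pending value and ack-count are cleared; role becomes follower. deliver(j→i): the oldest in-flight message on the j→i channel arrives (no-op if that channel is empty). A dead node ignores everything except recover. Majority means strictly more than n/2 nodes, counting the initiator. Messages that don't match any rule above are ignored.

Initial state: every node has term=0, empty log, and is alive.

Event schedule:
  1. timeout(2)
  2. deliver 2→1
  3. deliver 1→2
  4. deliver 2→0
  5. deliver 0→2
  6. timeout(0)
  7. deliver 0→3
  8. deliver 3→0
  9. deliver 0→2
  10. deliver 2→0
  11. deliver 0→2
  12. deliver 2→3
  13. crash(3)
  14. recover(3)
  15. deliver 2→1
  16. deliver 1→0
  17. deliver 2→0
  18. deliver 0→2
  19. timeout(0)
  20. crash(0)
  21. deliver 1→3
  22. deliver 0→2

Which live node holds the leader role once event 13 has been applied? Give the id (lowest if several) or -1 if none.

e1 timeout(2): 2[cand,t=1,-]
e2 deliver 2→1: 1[foll,t=1,-]
e3 deliver 1→2: ·
e4 deliver 2→0: 0[foll,t=1,-]
e5 deliver 0→2: 2[lead,t=1,-]
e6 timeout(0): 0[cand,t=2,-]
e7 deliver 0→3: 3[foll,t=2,-]
e8 deliver 3→0: ·
e9 deliver 0→2: 2[foll,t=2,-]
e10 deliver 2→0: 0[lead,t=2,-]
e11 deliver 0→2: ·
e12 deliver 2→3: ·
e13 crash(3): 3[✗foll,t=2,-]

0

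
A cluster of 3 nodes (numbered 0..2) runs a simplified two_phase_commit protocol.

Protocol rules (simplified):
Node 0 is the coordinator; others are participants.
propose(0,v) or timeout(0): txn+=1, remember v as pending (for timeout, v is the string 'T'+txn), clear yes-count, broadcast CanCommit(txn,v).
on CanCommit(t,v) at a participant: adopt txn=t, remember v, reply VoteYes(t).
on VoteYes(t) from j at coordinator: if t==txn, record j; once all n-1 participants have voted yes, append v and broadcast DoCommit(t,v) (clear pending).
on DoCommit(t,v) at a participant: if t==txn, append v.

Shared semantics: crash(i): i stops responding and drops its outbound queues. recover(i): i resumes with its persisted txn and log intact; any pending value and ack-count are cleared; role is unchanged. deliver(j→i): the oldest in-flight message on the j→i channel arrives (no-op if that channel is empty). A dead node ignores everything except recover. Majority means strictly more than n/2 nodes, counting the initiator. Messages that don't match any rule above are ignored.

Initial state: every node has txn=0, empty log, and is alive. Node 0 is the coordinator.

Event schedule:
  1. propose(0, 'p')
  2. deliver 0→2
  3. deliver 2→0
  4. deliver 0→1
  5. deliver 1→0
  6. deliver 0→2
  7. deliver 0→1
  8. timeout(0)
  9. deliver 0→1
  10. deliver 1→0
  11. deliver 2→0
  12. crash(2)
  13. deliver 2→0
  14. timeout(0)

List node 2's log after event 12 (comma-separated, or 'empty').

p

1. propose(0,'p'):  <0:coor t1 ->
2. deliver 0→2:  <2:part t1 ->
3. deliver 2→0:  nop
4. deliver 0→1:  <1:part t1 ->
5. deliver 1→0:  <0:coor t1 p>
6. deliver 0→2:  <2:part t1 p>
7. deliver 0→1:  <1:part t1 p>
8. timeout(0):  <0:coor t2 p>
9. deliver 0→1:  <1:part t2 p>
10. deliver 1→0:  nop
11. deliver 2→0:  nop
12. crash(2):  <2:✗part t1 p>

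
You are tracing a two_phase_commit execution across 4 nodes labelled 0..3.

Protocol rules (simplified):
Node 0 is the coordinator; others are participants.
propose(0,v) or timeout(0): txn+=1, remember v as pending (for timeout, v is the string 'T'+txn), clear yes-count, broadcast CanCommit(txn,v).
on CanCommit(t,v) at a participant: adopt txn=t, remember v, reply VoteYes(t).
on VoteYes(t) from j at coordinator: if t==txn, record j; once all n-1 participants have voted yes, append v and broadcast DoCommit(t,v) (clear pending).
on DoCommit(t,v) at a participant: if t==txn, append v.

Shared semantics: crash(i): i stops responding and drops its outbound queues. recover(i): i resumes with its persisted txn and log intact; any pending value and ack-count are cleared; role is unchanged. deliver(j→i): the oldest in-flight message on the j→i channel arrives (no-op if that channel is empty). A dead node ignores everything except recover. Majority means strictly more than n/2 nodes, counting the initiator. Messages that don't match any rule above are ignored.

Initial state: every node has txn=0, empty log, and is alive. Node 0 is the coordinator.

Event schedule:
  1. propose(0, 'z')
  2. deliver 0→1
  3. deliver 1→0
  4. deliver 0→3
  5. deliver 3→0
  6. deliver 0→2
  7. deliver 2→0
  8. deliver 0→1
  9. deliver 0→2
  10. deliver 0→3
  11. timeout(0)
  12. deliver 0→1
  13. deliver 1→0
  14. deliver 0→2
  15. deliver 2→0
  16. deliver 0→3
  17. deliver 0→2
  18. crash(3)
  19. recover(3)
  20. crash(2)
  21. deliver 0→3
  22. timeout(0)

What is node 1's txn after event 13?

2

[1] propose(0,'z') → N0(coor t1 [-])
[2] deliver 0→1 → N1(part t1 [-])
[3] deliver 1→0 → ∅
[4] deliver 0→3 → N3(part t1 [-])
[5] deliver 3→0 → ∅
[6] deliver 0→2 → N2(part t1 [-])
[7] deliver 2→0 → N0(coor t1 [z])
[8] deliver 0→1 → N1(part t1 [z])
[9] deliver 0→2 → N2(part t1 [z])
[10] deliver 0→3 → N3(part t1 [z])
[11] timeout(0) → N0(coor t2 [z])
[12] deliver 0→1 → N1(part t2 [z])
[13] deliver 1→0 → ∅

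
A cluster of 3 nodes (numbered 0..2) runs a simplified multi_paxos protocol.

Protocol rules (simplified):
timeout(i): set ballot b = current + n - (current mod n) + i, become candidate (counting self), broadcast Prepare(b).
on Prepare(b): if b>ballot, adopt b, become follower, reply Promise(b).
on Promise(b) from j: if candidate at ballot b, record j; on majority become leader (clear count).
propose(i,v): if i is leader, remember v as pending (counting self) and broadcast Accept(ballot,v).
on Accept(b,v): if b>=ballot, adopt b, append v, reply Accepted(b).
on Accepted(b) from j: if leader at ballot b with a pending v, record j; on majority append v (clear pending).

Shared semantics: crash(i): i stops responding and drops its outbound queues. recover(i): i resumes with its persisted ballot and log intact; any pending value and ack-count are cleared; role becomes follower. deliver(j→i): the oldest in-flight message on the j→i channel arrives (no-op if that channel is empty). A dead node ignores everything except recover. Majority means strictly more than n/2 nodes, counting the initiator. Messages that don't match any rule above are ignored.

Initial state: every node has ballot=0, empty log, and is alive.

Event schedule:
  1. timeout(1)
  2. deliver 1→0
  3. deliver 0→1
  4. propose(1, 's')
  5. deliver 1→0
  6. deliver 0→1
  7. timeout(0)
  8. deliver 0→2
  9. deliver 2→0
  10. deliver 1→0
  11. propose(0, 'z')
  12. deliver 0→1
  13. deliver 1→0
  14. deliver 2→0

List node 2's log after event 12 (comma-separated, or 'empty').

empty

1. timeout(1):  <1:cand b4 ->
2. deliver 1→0:  <0:foll b4 ->
3. deliver 0→1:  <1:lead b4 ->
4. propose(1,'s'):  nop
5. deliver 1→0:  <0:foll b4 s>
6. deliver 0→1:  <1:lead b4 s>
7. timeout(0):  <0:cand b6 s>
8. deliver 0→2:  <2:foll b6 ->
9. deliver 2→0:  <0:lead b6 s>
10. deliver 1→0:  nop
11. propose(0,'z'):  nop
12. deliver 0→1:  <1:foll b6 s>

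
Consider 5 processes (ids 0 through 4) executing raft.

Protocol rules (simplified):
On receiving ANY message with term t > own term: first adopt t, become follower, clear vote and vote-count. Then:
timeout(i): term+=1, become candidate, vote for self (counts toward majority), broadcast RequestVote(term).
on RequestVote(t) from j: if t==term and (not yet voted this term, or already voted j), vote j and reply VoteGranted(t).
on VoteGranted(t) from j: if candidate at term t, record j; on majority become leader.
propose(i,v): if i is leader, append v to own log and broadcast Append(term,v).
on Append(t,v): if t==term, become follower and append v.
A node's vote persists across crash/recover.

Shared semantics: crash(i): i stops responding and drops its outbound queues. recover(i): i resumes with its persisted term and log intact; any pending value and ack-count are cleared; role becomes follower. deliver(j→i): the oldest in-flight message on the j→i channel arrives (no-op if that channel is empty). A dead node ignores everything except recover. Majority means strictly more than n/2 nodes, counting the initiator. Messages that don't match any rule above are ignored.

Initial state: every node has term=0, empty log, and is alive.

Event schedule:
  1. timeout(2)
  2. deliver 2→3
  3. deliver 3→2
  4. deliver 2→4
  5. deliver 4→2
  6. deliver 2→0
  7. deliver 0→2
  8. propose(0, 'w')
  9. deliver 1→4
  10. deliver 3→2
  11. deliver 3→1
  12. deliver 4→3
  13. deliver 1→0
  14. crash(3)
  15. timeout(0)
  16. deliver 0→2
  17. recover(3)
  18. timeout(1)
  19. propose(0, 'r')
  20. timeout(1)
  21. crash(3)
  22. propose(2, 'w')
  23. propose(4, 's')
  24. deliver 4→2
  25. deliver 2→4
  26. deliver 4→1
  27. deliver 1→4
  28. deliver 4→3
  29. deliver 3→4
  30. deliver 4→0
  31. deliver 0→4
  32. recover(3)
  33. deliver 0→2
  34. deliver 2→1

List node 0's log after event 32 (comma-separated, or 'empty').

empty

after 1 — timeout(2): n2:cand/t1/[-]
after 2 — deliver 2→3: n3:foll/t1/[-]
after 3 — deliver 3→2: ·
after 4 — deliver 2→4: n4:foll/t1/[-]
after 5 — deliver 4→2: n2:lead/t1/[-]
after 6 — deliver 2→0: n0:foll/t1/[-]
after 7 — deliver 0→2: ·
after 8 — propose(0,'w'): ·
after 9 — deliver 1→4: ·
after 10 — deliver 3→2: ·
after 11 — deliver 3→1: ·
after 12 — deliver 4→3: ·
after 13 — deliver 1→0: ·
after 14 — crash(3): n3:✗foll/t1/[-]
after 15 — timeout(0): n0:cand/t2/[-]
after 16 — deliver 0→2: n2:foll/t2/[-]
after 17 — recover(3): n3:foll/t1/[-]
after 18 — timeout(1): n1:cand/t1/[-]
after 19 — propose(0,'r'): ·
after 20 — timeout(1): n1:cand/t2/[-]
after 21 — crash(3): n3:✗foll/t1/[-]
after 22 — propose(2,'w'): ·
after 23 — propose(4,'s'): ·
after 24 — deliver 4→2: ·
after 25 — deliver 2→4: ·
after 26 — deliver 4→1: ·
after 27 — deliver 1→4: ·
after 28 — deliver 4→3: ·
after 29 — deliver 3→4: ·
after 30 — deliver 4→0: ·
after 31 — deliver 0→4: n4:foll/t2/[-]
after 32 — recover(3): n3:foll/t1/[-]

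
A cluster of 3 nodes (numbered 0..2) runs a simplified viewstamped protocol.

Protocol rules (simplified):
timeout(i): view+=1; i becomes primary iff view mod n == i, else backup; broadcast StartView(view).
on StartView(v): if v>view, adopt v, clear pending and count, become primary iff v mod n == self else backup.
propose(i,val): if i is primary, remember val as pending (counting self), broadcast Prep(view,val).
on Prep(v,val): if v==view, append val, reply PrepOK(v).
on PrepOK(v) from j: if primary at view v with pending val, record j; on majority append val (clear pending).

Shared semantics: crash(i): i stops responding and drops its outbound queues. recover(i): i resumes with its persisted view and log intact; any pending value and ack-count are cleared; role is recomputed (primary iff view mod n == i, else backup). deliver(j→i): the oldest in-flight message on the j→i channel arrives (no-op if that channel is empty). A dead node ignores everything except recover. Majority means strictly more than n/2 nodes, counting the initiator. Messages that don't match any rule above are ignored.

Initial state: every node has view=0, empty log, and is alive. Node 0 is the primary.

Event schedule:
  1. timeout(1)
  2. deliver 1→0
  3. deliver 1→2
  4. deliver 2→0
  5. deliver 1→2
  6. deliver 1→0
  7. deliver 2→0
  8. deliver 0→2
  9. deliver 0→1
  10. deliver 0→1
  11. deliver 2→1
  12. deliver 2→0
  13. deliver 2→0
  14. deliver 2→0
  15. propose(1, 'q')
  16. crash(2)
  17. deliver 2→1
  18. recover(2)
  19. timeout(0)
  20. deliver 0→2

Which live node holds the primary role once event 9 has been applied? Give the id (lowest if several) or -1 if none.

1

step 1 timeout(1): 1={prim,v=1,log=-}
step 2 deliver 1→0: 0={back,v=1,log=-}
step 3 deliver 1→2: 2={back,v=1,log=-}
step 4 deliver 2→0: —
step 5 deliver 1→2: —
step 6 deliver 1→0: —
step 7 deliver 2→0: —
step 8 deliver 0→2: —
step 9 deliver 0→1: —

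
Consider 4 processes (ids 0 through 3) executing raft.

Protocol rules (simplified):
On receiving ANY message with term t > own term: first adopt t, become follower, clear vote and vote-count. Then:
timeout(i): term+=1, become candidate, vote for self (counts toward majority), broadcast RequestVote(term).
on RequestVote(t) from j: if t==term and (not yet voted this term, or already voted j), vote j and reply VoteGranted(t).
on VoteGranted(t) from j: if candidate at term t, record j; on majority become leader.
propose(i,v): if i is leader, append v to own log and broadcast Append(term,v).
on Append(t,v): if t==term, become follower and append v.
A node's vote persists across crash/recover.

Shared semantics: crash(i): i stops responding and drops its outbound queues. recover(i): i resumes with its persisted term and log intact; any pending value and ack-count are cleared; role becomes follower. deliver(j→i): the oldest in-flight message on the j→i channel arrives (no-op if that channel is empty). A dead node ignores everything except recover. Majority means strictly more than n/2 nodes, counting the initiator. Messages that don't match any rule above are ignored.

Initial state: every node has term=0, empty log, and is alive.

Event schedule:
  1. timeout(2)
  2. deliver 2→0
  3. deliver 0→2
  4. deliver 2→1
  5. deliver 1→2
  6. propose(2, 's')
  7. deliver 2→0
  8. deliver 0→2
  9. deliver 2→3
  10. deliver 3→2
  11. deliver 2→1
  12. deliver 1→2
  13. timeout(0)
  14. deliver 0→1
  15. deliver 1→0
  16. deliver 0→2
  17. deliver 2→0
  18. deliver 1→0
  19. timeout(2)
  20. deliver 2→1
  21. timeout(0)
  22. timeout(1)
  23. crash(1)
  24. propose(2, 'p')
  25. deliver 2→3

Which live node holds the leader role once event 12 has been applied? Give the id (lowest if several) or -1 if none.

after 1 — timeout(2): n2:cand/t1/[-]
after 2 — deliver 2→0: n0:foll/t1/[-]
after 3 — deliver 0→2: ·
after 4 — deliver 2→1: n1:foll/t1/[-]
after 5 — deliver 1→2: n2:lead/t1/[-]
after 6 — propose(2,'s'): n2:lead/t1/[s]
after 7 — deliver 2→0: n0:foll/t1/[s]
after 8 — deliver 0→2: ·
after 9 — deliver 2→3: n3:foll/t1/[-]
after 10 — deliver 3→2: ·
after 11 — deliver 2→1: n1:foll/t1/[s]
after 12 — deliver 1→2: ·

2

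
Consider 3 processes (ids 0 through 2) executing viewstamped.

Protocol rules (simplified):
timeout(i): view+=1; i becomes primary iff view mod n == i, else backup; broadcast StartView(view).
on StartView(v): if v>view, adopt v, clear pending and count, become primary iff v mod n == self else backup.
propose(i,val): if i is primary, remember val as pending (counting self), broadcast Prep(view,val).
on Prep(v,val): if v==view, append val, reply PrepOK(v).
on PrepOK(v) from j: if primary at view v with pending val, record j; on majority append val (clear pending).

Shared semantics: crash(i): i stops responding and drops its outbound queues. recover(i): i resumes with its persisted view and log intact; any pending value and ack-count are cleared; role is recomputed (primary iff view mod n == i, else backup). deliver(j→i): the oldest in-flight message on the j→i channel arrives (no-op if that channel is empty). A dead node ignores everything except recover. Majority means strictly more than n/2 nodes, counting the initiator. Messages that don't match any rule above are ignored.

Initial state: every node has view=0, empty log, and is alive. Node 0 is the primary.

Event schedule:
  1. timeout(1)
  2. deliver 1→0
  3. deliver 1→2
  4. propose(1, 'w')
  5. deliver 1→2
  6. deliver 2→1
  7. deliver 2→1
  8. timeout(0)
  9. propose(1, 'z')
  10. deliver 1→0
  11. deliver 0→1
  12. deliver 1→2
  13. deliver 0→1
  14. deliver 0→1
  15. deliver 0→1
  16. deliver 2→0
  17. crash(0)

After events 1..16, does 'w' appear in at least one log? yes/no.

[1] timeout(1) → N1(prim v1 [-])
[2] deliver 1→0 → N0(back v1 [-])
[3] deliver 1→2 → N2(back v1 [-])
[4] propose(1,'w') → ∅
[5] deliver 1→2 → N2(back v1 [w])
[6] deliver 2→1 → N1(prim v1 [w])
[7] deliver 2→1 → ∅
[8] timeout(0) → N0(back v2 [-])
[9] propose(1,'z') → ∅
[10] deliver 1→0 → ∅
[11] deliver 0→1 → N1(back v2 [w])
[12] deliver 1→2 → N2(back v1 [w,z])
[13] deliver 0→1 → ∅
[14] deliver 0→1 → ∅
[15] deliver 0→1 → ∅
[16] deliver 2→0 → ∅

yes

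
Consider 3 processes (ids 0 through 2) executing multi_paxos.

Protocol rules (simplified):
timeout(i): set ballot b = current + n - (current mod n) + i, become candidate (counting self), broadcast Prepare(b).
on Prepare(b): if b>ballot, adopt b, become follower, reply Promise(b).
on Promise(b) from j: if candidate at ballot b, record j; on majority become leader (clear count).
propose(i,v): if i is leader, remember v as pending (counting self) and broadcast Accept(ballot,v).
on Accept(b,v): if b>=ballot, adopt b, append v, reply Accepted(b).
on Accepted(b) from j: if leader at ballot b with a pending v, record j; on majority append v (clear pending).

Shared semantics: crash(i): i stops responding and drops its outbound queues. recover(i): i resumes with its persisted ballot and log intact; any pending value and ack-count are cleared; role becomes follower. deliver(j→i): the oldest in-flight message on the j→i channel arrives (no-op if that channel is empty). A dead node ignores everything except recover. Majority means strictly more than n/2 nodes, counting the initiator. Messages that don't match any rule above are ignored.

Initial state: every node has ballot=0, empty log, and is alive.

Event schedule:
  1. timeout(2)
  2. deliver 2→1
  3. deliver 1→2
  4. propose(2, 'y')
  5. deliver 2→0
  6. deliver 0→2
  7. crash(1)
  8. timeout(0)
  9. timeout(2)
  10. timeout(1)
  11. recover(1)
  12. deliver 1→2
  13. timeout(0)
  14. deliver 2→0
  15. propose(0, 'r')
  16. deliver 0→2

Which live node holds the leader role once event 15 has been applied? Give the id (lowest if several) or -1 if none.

-1

e1 timeout(2): 2[cand,b=5,-]
e2 deliver 2→1: 1[foll,b=5,-]
e3 deliver 1→2: 2[lead,b=5,-]
e4 propose(2,'y'): ·
e5 deliver 2→0: 0[foll,b=5,-]
e6 deliver 0→2: ·
e7 crash(1): 1[✗foll,b=5,-]
e8 timeout(0): 0[cand,b=6,-]
e9 timeout(2): 2[cand,b=8,-]
e10 timeout(1): ·
e11 recover(1): 1[foll,b=5,-]
e12 deliver 1→2: ·
e13 timeout(0): 0[cand,b=9,-]
e14 deliver 2→0: ·
e15 propose(0,'r'): ·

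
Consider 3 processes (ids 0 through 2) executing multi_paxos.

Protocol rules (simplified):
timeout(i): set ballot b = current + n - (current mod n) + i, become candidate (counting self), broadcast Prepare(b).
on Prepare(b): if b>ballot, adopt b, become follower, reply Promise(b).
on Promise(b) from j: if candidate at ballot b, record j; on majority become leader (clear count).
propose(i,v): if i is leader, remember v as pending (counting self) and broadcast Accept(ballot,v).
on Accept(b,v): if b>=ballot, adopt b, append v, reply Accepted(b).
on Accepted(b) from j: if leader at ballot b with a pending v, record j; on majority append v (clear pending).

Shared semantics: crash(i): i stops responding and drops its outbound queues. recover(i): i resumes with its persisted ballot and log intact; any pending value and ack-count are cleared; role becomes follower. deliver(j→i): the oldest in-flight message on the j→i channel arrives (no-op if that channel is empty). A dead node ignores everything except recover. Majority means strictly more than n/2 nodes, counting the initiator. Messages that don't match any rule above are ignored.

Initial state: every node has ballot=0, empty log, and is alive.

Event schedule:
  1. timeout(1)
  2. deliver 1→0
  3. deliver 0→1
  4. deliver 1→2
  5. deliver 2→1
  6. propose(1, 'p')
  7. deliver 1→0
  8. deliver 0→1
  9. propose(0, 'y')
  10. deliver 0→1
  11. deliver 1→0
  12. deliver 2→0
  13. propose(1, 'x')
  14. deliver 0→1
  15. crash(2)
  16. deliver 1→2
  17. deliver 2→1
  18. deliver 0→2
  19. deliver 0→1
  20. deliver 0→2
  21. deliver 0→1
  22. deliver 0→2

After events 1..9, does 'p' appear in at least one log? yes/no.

e1 timeout(1): 1[cand,b=4,-]
e2 deliver 1→0: 0[foll,b=4,-]
e3 deliver 0→1: 1[lead,b=4,-]
e4 deliver 1→2: 2[foll,b=4,-]
e5 deliver 2→1: ·
e6 propose(1,'p'): ·
e7 deliver 1→0: 0[foll,b=4,p]
e8 deliver 0→1: 1[lead,b=4,p]
e9 propose(0,'y'): ·

yes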